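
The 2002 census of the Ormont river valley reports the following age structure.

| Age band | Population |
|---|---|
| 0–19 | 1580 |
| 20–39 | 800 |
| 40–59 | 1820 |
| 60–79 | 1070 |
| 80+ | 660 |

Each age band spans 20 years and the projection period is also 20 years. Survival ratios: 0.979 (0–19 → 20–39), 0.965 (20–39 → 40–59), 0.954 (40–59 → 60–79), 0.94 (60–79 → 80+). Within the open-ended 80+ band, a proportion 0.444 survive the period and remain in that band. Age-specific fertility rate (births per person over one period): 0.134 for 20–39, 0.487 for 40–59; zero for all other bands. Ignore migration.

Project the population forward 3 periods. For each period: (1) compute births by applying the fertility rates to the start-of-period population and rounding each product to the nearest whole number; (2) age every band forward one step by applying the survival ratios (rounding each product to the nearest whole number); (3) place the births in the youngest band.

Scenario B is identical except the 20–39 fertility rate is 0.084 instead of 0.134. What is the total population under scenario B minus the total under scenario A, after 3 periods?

Period 1.
Births: 800 * 0.134 = 107, 1820 * 0.487 = 886 → total 993
20–39: 1580 * 0.979 = 1547
40–59: 800 * 0.965 = 772
60–79: 1820 * 0.954 = 1736
80+: 1070 * 0.94 + 660 * 0.444 = 1006 + 293 = 1299
→ [993, 1547, 772, 1736, 1299]
Period 2.
Births: 1547 * 0.134 = 207, 772 * 0.487 = 376 → total 583
20–39: 993 * 0.979 = 972
40–59: 1547 * 0.965 = 1493
60–79: 772 * 0.954 = 736
80+: 1736 * 0.94 + 1299 * 0.444 = 1632 + 577 = 2209
→ [583, 972, 1493, 736, 2209]
Period 3.
Births: 972 * 0.134 = 130, 1493 * 0.487 = 727 → total 857
20–39: 583 * 0.979 = 571
40–59: 972 * 0.965 = 938
60–79: 1493 * 0.954 = 1424
80+: 736 * 0.94 + 2209 * 0.444 = 692 + 981 = 1673
→ [857, 571, 938, 1424, 1673]
Scenario A total after 3 periods: 5463
Scenario B projection —
Period 1.
Births: 800 * 0.084 = 67, 1820 * 0.487 = 886 → total 953
20–39: 1580 * 0.979 = 1547
40–59: 800 * 0.965 = 772
60–79: 1820 * 0.954 = 1736
80+: 1070 * 0.94 + 660 * 0.444 = 1006 + 293 = 1299
→ [953, 1547, 772, 1736, 1299]
Period 2.
Births: 1547 * 0.084 = 130, 772 * 0.487 = 376 → total 506
20–39: 953 * 0.979 = 933
40–59: 1547 * 0.965 = 1493
60–79: 772 * 0.954 = 736
80+: 1736 * 0.94 + 1299 * 0.444 = 1632 + 577 = 2209
→ [506, 933, 1493, 736, 2209]
Period 3.
Births: 933 * 0.084 = 78, 1493 * 0.487 = 727 → total 805
20–39: 506 * 0.979 = 495
40–59: 933 * 0.965 = 900
60–79: 1493 * 0.954 = 1424
80+: 736 * 0.94 + 2209 * 0.444 = 692 + 981 = 1673
→ [805, 495, 900, 1424, 1673]
Scenario B total after 3 periods: 5297
Difference B − A = 5297 − 5463 = -166

-166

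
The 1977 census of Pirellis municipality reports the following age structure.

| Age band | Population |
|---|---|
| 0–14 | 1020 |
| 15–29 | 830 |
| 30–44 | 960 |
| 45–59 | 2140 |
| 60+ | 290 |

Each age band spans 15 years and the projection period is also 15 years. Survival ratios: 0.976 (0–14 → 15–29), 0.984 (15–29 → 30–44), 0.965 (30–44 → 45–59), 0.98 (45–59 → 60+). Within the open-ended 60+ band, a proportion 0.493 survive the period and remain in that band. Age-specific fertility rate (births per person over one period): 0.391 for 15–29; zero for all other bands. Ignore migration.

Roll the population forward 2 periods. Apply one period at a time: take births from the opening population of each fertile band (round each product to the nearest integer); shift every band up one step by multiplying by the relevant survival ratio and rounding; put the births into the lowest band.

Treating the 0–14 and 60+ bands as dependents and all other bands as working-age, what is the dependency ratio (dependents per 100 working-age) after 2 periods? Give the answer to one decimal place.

Numbering the bands 1..5 from youngest to oldest:
Period 1:
Births: 830 × 0.391 = 325
Band 2: 1020 × 0.976 = 996
Band 3: 830 × 0.984 = 817
Band 4: 960 × 0.965 = 926
Band 5: 2140 × 0.98 + 290 × 0.493 = 2097 + 143 = 2240
End of period: [325, 996, 817, 926, 2240]
Period 2:
Births: 996 × 0.391 = 389
Band 2: 325 × 0.976 = 317
Band 3: 996 × 0.984 = 980
Band 4: 817 × 0.965 = 788
Band 5: 926 × 0.98 + 2240 × 0.493 = 907 + 1104 = 2011
End of period: [389, 317, 980, 788, 2011]
Dependents (band 0–14 + band 60+) = 389 + 2011 = 2400; working-age = 2085; ratio = 2400/2085 × 100 = 115.1

115.1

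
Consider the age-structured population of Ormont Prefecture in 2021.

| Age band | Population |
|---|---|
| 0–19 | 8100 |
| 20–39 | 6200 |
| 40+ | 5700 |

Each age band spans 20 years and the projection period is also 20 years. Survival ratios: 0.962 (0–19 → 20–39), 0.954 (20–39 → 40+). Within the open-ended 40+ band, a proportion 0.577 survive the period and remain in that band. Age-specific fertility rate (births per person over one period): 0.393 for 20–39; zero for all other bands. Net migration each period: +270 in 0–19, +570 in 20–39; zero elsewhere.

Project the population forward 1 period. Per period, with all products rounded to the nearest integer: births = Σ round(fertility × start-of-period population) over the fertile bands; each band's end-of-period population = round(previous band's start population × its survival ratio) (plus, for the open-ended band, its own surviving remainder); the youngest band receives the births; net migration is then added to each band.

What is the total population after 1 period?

[period 1]
Births: 6200 * 0.393 = 2437
20–39: 8100 * 0.962 = 7792
40+: 6200 * 0.954 + 5700 * 0.577 = 5915 + 3289 = 9204
Net migration: 0–19 + 270 → 2707; 20–39 + 570 → 8362
→ [2707, 8362, 9204]
Total after period 1: 2707 + 8362 + 9204 = 20273

20273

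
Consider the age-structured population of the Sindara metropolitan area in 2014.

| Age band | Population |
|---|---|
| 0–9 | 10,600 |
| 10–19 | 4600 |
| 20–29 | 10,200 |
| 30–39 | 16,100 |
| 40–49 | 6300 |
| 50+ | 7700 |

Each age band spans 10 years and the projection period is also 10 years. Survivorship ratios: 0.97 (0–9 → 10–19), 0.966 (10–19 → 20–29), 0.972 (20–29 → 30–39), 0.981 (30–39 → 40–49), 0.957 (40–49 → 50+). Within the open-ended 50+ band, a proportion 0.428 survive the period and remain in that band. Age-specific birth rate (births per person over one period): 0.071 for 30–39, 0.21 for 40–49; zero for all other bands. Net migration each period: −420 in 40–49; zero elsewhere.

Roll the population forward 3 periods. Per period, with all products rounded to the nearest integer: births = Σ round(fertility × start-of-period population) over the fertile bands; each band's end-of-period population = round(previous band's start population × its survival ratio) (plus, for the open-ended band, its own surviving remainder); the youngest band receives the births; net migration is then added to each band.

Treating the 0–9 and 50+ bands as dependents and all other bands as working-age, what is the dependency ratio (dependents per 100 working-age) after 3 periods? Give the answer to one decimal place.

[period 1]
Births: 16100 * 0.071 = 1143 ; 6300 * 0.21 = 1323 → total 2466
10–19: 10600 * 0.97 = 10282
20–29: 4600 * 0.966 = 4444
30–39: 10200 * 0.972 = 9914
40–49: 16100 * 0.981 = 15794
50+: 6300 * 0.957 + 7700 * 0.428 = 6029 + 3296 = 9325
Net migration: 40–49 − 420 → 15374
Population now: 0–9=2466, 10–19=10282, 20–29=4444, 30–39=9914, 40–49=15374, 50+=9325
[period 2]
Births: 9914 * 0.071 = 704 ; 15374 * 0.21 = 3229 → total 3933
10–19: 2466 * 0.97 = 2392
20–29: 10282 * 0.966 = 9932
30–39: 4444 * 0.972 = 4320
40–49: 9914 * 0.981 = 9726
50+: 15374 * 0.957 + 9325 * 0.428 = 14713 + 3991 = 18704
Net migration: 40–49 − 420 → 9306
Population now: 0–9=3933, 10–19=2392, 20–29=9932, 30–39=4320, 40–49=9306, 50+=18704
[period 3]
Births: 4320 * 0.071 = 307 ; 9306 * 0.21 = 1954 → total 2261
10–19: 3933 * 0.97 = 3815
20–29: 2392 * 0.966 = 2311
30–39: 9932 * 0.972 = 9654
40–49: 4320 * 0.981 = 4238
50+: 9306 * 0.957 + 18704 * 0.428 = 8906 + 8005 = 16911
Net migration: 40–49 − 420 → 3818
Population now: 0–9=2261, 10–19=3815, 20–29=2311, 30–39=9654, 40–49=3818, 50+=16911
Dependents (band 0–9 + band 50+) = 2261 + 16911 = 19172; working-age = 19598; ratio = 19172/19598 × 100 = 97.8

97.8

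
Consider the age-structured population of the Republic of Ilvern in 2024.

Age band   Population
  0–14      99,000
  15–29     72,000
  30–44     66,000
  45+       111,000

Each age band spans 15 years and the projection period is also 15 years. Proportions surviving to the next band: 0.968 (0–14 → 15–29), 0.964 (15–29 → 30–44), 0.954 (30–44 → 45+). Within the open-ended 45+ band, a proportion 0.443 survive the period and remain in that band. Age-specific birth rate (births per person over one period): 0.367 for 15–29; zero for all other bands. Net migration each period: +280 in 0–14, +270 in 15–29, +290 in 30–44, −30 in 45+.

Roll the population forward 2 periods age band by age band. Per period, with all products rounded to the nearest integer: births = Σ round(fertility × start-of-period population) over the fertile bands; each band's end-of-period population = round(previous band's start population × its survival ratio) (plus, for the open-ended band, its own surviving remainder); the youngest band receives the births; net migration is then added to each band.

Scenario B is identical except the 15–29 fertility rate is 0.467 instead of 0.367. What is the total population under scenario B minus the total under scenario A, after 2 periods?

— Period 1 —
Births: 72000 × 0.367 = 26424
15–29: 99000 × 0.968 = 95832
30–44: 72000 × 0.964 = 69408
45+: 66000 × 0.954 + 111000 × 0.443 = 62964 + 49173 = 112137
Net migration: 0–14 + 280 → 26704; 15–29 + 270 → 96102; 30–44 + 290 → 69698; 45+ − 30 → 112107
End of period: [26704, 96102, 69698, 112107]
— Period 2 —
Births: 96102 × 0.367 = 35269
15–29: 26704 × 0.968 = 25849
30–44: 96102 × 0.964 = 92642
45+: 69698 × 0.954 + 112107 × 0.443 = 66492 + 49663 = 116155
Net migration: 0–14 + 280 → 35549; 15–29 + 270 → 26119; 30–44 + 290 → 92932; 45+ − 30 → 116125
End of period: [35549, 26119, 92932, 116125]
Scenario A total after 2 periods: 270725
Scenario B projection —
— Period 1 —
Births: 72000 × 0.467 = 33624
15–29: 99000 × 0.968 = 95832
30–44: 72000 × 0.964 = 69408
45+: 66000 × 0.954 + 111000 × 0.443 = 62964 + 49173 = 112137
Net migration: 0–14 + 280 → 33904; 15–29 + 270 → 96102; 30–44 + 290 → 69698; 45+ − 30 → 112107
End of period: [33904, 96102, 69698, 112107]
— Period 2 —
Births: 96102 × 0.467 = 44880
15–29: 33904 × 0.968 = 32819
30–44: 96102 × 0.964 = 92642
45+: 69698 × 0.954 + 112107 × 0.443 = 66492 + 49663 = 116155
Net migration: 0–14 + 280 → 45160; 15–29 + 270 → 33089; 30–44 + 290 → 92932; 45+ − 30 → 116125
End of period: [45160, 33089, 92932, 116125]
Scenario B total after 2 periods: 287306
Difference B − A = 287306 − 270725 = 16581

16581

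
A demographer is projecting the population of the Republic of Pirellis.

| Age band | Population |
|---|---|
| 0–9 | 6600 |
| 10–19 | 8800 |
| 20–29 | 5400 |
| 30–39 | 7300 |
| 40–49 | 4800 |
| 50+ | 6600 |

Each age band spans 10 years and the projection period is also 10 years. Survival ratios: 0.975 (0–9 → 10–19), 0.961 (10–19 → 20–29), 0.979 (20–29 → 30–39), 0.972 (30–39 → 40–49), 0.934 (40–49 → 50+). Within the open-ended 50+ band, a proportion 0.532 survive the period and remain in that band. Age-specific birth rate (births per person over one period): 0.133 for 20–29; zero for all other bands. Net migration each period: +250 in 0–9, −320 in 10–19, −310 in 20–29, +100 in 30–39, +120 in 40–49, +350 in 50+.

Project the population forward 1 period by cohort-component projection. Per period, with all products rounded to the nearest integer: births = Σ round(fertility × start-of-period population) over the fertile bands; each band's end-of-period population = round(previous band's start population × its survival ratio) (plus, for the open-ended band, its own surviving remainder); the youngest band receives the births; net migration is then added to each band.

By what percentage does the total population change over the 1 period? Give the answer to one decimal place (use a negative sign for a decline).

Period 1:
Births: 5400 × 0.133 = 718
10–19: 6600 × 0.975 = 6435
20–29: 8800 × 0.961 = 8457
30–39: 5400 × 0.979 = 5287
40–49: 7300 × 0.972 = 7096
50+: 4800 × 0.934 + 6600 × 0.532 = 4483 + 3511 = 7994
Net migration: 0–9 + 250 → 968; 10–19 − 320 → 6115; 20–29 − 310 → 8147; 30–39 + 100 → 5387; 40–49 + 120 → 7216; 50+ + 350 → 8344
→ [968, 6115, 8147, 5387, 7216, 8344]
Total: 39500 → 36177; change = -3323; percentage change = -8.4%

-8.4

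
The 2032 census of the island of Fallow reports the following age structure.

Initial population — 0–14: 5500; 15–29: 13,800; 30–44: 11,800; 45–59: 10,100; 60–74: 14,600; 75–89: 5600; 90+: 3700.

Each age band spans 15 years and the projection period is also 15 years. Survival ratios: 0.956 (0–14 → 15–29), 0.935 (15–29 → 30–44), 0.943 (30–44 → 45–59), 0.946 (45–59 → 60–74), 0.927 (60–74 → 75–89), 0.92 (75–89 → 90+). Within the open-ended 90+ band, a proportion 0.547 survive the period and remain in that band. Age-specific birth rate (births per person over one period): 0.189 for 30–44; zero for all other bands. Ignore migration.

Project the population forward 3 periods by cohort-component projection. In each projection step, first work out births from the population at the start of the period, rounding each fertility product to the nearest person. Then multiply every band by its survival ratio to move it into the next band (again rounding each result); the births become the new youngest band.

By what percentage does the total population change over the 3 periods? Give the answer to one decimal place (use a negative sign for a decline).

Period 1:
Births: 11800 × 0.189 = 2230
15–29: 5500 × 0.956 = 5258
30–44: 13800 × 0.935 = 12903
45–59: 11800 × 0.943 = 11127
60–74: 10100 × 0.946 = 9555
75–89: 14600 × 0.927 = 13534
90+: 5600 × 0.92 + 3700 × 0.547 = 5152 + 2024 = 7176
Population now: 0–14=2230, 15–29=5258, 30–44=12903, 45–59=11127, 60–74=9555, 75–89=13534, 90+=7176
Period 2:
Births: 12903 × 0.189 = 2439
15–29: 2230 × 0.956 = 2132
30–44: 5258 × 0.935 = 4916
45–59: 12903 × 0.943 = 12168
60–74: 11127 × 0.946 = 10526
75–89: 9555 × 0.927 = 8857
90+: 13534 × 0.92 + 7176 × 0.547 = 12451 + 3925 = 16376
Population now: 0–14=2439, 15–29=2132, 30–44=4916, 45–59=12168, 60–74=10526, 75–89=8857, 90+=16376
Period 3:
Births: 4916 × 0.189 = 929
15–29: 2439 × 0.956 = 2332
30–44: 2132 × 0.935 = 1993
45–59: 4916 × 0.943 = 4636
60–74: 12168 × 0.946 = 11511
75–89: 10526 × 0.927 = 9758
90+: 8857 × 0.92 + 16376 × 0.547 = 8148 + 8958 = 17106
Population now: 0–14=929, 15–29=2332, 30–44=1993, 45–59=4636, 60–74=11511, 75–89=9758, 90+=17106
Total: 65100 → 48265; change = -16835; percentage change = -25.9%

-25.9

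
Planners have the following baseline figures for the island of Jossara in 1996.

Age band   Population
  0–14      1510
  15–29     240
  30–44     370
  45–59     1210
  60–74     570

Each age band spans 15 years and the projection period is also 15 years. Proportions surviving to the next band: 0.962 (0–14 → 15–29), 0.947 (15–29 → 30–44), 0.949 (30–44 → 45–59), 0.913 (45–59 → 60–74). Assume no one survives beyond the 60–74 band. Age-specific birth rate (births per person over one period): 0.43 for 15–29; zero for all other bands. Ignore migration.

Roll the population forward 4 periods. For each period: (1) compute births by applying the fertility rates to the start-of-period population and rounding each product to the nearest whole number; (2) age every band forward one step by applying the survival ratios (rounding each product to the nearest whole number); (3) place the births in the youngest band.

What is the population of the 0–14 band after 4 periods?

After projecting period 1:
Births: 240 * 0.43 = 103
15–29: 1510 * 0.962 = 1453
30–44: 240 * 0.947 = 227
45–59: 370 * 0.949 = 351
60–74: 1210 * 0.913 = 1105
End of period: [103, 1453, 227, 351, 1105]
After projecting period 2:
Births: 1453 * 0.43 = 625
15–29: 103 * 0.962 = 99
30–44: 1453 * 0.947 = 1376
45–59: 227 * 0.949 = 215
60–74: 351 * 0.913 = 320
End of period: [625, 99, 1376, 215, 320]
After projecting period 3:
Births: 99 * 0.43 = 43
15–29: 625 * 0.962 = 601
30–44: 99 * 0.947 = 94
45–59: 1376 * 0.949 = 1306
60–74: 215 * 0.913 = 196
End of period: [43, 601, 94, 1306, 196]
After projecting period 4:
Births: 601 * 0.43 = 258
15–29: 43 * 0.962 = 41
30–44: 601 * 0.947 = 569
45–59: 94 * 0.949 = 89
60–74: 1306 * 0.913 = 1192
End of period: [258, 41, 569, 89, 1192]

258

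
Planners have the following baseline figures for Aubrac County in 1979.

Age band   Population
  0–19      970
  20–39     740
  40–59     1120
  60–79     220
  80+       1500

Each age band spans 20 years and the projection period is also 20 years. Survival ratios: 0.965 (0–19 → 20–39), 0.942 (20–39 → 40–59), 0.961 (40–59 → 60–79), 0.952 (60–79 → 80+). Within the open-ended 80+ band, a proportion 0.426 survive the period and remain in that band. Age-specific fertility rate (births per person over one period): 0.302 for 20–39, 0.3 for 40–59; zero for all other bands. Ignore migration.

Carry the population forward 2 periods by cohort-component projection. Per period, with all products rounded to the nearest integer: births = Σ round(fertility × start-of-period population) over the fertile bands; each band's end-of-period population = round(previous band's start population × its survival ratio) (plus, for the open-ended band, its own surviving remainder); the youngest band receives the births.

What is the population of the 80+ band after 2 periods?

1385

Period 1:
Births: 740 × 0.302 = 223 ; 1120 × 0.3 = 336 → 559
20–39: 970 × 0.965 = 936
40–59: 740 × 0.942 = 697
60–79: 1120 × 0.961 = 1076
80+: 220 × 0.952 + 1500 × 0.426 = 209 + 639 = 848
Population now: 0–19=559, 20–39=936, 40–59=697, 60–79=1076, 80+=848
Period 2:
Births: 936 × 0.302 = 283 ; 697 × 0.3 = 209 → 492
20–39: 559 × 0.965 = 539
40–59: 936 × 0.942 = 882
60–79: 697 × 0.961 = 670
80+: 1076 × 0.952 + 848 × 0.426 = 1024 + 361 = 1385
Population now: 0–19=492, 20–39=539, 40–59=882, 60–79=670, 80+=1385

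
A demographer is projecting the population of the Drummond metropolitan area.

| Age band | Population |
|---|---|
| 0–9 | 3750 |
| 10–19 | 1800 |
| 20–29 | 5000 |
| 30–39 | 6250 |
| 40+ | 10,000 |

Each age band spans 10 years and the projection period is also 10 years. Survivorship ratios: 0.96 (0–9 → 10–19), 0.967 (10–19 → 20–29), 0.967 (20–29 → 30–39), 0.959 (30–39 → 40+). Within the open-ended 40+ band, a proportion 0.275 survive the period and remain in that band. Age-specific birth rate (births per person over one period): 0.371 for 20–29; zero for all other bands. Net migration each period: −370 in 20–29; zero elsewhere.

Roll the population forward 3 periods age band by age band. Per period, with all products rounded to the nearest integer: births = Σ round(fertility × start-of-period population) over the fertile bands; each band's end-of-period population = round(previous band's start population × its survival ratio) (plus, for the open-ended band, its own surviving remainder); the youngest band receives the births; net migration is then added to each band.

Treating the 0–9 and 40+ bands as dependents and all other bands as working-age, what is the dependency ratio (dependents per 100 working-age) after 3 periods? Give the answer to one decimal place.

Call the groups 1 to 5, youngest first.
[period 1]
Births: 5000 * 0.371 = 1855
Group 2: 3750 * 0.96 = 3600
Group 3: 1800 * 0.967 = 1741
Group 4: 5000 * 0.967 = 4835
Group 5: 6250 * 0.959 + 10000 * 0.275 = 5994 + 2750 = 8744
Net migration: Group 3 − 370 → 1371
Population now: 0–9=1855, 10–19=3600, 20–29=1371, 30–39=4835, 40+=8744
[period 2]
Births: 1371 * 0.371 = 509
Group 2: 1855 * 0.96 = 1781
Group 3: 3600 * 0.967 = 3481
Group 4: 1371 * 0.967 = 1326
Group 5: 4835 * 0.959 + 8744 * 0.275 = 4637 + 2405 = 7042
Net migration: Group 3 − 370 → 3111
Population now: 0–9=509, 10–19=1781, 20–29=3111, 30–39=1326, 40+=7042
[period 3]
Births: 3111 * 0.371 = 1154
Group 2: 509 * 0.96 = 489
Group 3: 1781 * 0.967 = 1722
Group 4: 3111 * 0.967 = 3008
Group 5: 1326 * 0.959 + 7042 * 0.275 = 1272 + 1937 = 3209
Net migration: Group 3 − 370 → 1352
Population now: 0–9=1154, 10–19=489, 20–29=1352, 30–39=3008, 40+=3209
Dependents (band 0–9 + band 40+) = 1154 + 3209 = 4363; working-age = 4849; ratio = 4363/4849 × 100 = 90.0

90.0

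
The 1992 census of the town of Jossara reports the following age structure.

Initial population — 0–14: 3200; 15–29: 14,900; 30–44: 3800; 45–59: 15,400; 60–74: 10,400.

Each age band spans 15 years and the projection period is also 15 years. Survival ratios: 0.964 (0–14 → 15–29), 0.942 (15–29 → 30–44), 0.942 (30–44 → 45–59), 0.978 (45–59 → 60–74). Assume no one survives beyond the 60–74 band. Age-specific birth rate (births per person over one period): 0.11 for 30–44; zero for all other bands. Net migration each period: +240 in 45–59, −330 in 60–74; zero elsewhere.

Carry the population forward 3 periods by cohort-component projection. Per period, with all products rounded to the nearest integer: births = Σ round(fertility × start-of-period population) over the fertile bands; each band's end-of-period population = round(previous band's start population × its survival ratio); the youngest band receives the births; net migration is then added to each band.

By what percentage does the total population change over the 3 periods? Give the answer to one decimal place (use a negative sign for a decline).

Period 1:
Births: 3800 * 0.11 = 418
15–29: 3200 * 0.964 = 3085
30–44: 14900 * 0.942 = 14036
45–59: 3800 * 0.942 = 3580
60–74: 15400 * 0.978 = 15061
Net migration: 45–59 + 240 → 3820; 60–74 − 330 → 14731
Giving 418 / 3085 / 14036 / 3820 / 14731.
Period 2:
Births: 14036 * 0.11 = 1544
15–29: 418 * 0.964 = 403
30–44: 3085 * 0.942 = 2906
45–59: 14036 * 0.942 = 13222
60–74: 3820 * 0.978 = 3736
Net migration: 45–59 + 240 → 13462; 60–74 − 330 → 3406
Giving 1544 / 403 / 2906 / 13462 / 3406.
Period 3:
Births: 2906 * 0.11 = 320
15–29: 1544 * 0.964 = 1488
30–44: 403 * 0.942 = 380
45–59: 2906 * 0.942 = 2737
60–74: 13462 * 0.978 = 13166
Net migration: 45–59 + 240 → 2977; 60–74 − 330 → 12836
Giving 320 / 1488 / 380 / 2977 / 12836.
Total: 47700 → 18001; change = -29699; percentage change = -62.3%

-62.3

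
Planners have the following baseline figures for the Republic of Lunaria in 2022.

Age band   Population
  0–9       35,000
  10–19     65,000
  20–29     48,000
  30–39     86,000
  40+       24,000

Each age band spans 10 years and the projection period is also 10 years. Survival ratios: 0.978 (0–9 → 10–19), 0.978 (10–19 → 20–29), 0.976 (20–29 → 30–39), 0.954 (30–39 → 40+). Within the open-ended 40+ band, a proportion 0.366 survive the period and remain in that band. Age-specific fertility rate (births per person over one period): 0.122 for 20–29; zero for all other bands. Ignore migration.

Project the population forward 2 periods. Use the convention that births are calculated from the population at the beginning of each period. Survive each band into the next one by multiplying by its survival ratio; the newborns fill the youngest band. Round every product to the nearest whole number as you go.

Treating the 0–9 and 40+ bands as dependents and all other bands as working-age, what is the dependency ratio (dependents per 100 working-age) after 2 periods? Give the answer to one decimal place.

(Bands numbered youngest = 1 to oldest = 5.)
— Period 1 —
Births: 48000 × 0.122 = 5856
Band 2: 35000 × 0.978 = 34230
Band 3: 65000 × 0.978 = 63570
Band 4: 48000 × 0.976 = 46848
Band 5: 86000 × 0.954 + 24000 × 0.366 = 82044 + 8784 = 90828
End of period: [5856, 34230, 63570, 46848, 90828]
— Period 2 —
Births: 63570 × 0.122 = 7756
Band 2: 5856 × 0.978 = 5727
Band 3: 34230 × 0.978 = 33477
Band 4: 63570 × 0.976 = 62044
Band 5: 46848 × 0.954 + 90828 × 0.366 = 44693 + 33243 = 77936
End of period: [7756, 5727, 33477, 62044, 77936]
Dependents (band 0–9 + band 40+) = 7756 + 77936 = 85692; working-age = 101248; ratio = 85692/101248 × 100 = 84.6

84.6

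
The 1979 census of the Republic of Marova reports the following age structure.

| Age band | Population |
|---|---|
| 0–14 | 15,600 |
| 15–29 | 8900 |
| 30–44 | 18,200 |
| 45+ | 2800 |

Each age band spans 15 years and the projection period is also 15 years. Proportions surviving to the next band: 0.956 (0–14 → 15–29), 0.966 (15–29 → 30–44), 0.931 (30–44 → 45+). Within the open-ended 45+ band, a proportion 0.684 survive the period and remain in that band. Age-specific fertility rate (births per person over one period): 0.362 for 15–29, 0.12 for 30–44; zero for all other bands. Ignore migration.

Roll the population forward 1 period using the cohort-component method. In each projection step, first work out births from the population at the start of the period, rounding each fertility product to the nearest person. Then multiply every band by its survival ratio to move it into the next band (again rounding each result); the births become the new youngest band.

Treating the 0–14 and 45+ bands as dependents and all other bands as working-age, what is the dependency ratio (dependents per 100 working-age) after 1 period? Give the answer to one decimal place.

103.2

Numbering the bands 1..4 from youngest to oldest:
Period 1:
Births: 8900 × 0.362 = 3222  |  18200 × 0.12 = 2184 ⇒ total 5406
Band 2: 15600 × 0.956 = 14914
Band 3: 8900 × 0.966 = 8597
Band 4: 18200 × 0.931 + 2800 × 0.684 = 16944 + 1915 = 18859
End of period: [5406, 14914, 8597, 18859]
Dependents (band 0–14 + band 45+) = 5406 + 18859 = 24265; working-age = 23511; ratio = 24265/23511 × 100 = 103.2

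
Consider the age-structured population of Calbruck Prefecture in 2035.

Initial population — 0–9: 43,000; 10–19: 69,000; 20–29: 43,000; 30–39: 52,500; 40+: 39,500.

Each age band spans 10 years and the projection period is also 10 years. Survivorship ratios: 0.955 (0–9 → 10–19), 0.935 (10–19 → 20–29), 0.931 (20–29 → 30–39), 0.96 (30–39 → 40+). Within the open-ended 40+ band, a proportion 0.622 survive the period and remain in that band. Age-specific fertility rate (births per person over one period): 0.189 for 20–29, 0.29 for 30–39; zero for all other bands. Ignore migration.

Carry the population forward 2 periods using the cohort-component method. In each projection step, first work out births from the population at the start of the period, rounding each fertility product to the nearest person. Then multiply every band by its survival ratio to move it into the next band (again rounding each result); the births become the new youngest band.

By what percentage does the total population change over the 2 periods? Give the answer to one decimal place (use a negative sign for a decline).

[period 1]
Births: 43000 * 0.189 = 8127  |  52500 * 0.29 = 15225 ⇒ total 23352
10–19: 43000 * 0.955 = 41065
20–29: 69000 * 0.935 = 64515
30–39: 43000 * 0.931 = 40033
40+: 52500 * 0.96 + 39500 * 0.622 = 50400 + 24569 = 74969
Population now: 0–9=23352, 10–19=41065, 20–29=64515, 30–39=40033, 40+=74969
[period 2]
Births: 64515 * 0.189 = 12193  |  40033 * 0.29 = 11610 ⇒ total 23803
10–19: 23352 * 0.955 = 22301
20–29: 41065 * 0.935 = 38396
30–39: 64515 * 0.931 = 60063
40+: 40033 * 0.96 + 74969 * 0.622 = 38432 + 46631 = 85063
Population now: 0–9=23803, 10–19=22301, 20–29=38396, 30–39=60063, 40+=85063
Total: 247000 → 229626; change = -17374; percentage change = -7.0%

-7.0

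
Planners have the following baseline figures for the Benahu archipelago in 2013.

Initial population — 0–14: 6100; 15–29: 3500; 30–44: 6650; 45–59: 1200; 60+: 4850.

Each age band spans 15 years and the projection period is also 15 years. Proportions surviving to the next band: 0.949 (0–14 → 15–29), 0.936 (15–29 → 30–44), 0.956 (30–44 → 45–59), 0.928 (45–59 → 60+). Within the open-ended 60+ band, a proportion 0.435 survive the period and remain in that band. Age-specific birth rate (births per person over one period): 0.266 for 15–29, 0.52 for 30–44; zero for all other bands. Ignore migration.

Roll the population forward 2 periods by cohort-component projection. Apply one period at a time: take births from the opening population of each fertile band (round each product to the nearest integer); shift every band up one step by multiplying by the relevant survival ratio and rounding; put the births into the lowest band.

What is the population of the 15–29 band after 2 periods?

— Period 1 —
Births: 3500 * 0.266 = 931 ; 6650 * 0.52 = 3458 → total 4389
15–29: 6100 * 0.949 = 5789
30–44: 3500 * 0.936 = 3276
45–59: 6650 * 0.956 = 6357
60+: 1200 * 0.928 + 4850 * 0.435 = 1114 + 2110 = 3224
End of period: [4389, 5789, 3276, 6357, 3224]
— Period 2 —
Births: 5789 * 0.266 = 1540 ; 3276 * 0.52 = 1704 → total 3244
15–29: 4389 * 0.949 = 4165
30–44: 5789 * 0.936 = 5419
45–59: 3276 * 0.956 = 3132
60+: 6357 * 0.928 + 3224 * 0.435 = 5899 + 1402 = 7301
End of period: [3244, 4165, 5419, 3132, 7301]

4165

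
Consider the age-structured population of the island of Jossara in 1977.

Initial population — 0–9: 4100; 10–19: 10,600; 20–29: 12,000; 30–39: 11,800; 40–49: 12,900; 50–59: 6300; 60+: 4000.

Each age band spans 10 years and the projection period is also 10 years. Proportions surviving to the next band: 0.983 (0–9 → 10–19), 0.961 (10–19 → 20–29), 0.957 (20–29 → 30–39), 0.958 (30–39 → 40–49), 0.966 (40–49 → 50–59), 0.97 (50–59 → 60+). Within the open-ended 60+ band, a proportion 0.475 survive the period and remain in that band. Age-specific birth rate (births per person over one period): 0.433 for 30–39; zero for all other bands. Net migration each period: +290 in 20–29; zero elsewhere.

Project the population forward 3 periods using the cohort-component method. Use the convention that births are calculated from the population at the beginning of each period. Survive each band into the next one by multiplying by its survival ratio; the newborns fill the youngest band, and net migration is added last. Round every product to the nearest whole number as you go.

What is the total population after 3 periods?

56703

Numbering the groups 1..7 from youngest to oldest:
Period 1:
Births: 11800 × 0.433 = 5109
Group 2: 4100 × 0.983 = 4030
Group 3: 10600 × 0.961 = 10187
Group 4: 12000 × 0.957 = 11484
Group 5: 11800 × 0.958 = 11304
Group 6: 12900 × 0.966 = 12461
Group 7: 6300 × 0.97 + 4000 × 0.475 = 6111 + 1900 = 8011
Net migration: Group 3 + 290 → 10477
Giving 5109 / 4030 / 10477 / 11484 / 11304 / 12461 / 8011.
Period 2:
Births: 11484 × 0.433 = 4973
Group 2: 5109 × 0.983 = 5022
Group 3: 4030 × 0.961 = 3873
Group 4: 10477 × 0.957 = 10026
Group 5: 11484 × 0.958 = 11002
Group 6: 11304 × 0.966 = 10920
Group 7: 12461 × 0.97 + 8011 × 0.475 = 12087 + 3805 = 15892
Net migration: Group 3 + 290 → 4163
Giving 4973 / 5022 / 4163 / 10026 / 11002 / 10920 / 15892.
Period 3:
Births: 10026 × 0.433 = 4341
Group 2: 4973 × 0.983 = 4888
Group 3: 5022 × 0.961 = 4826
Group 4: 4163 × 0.957 = 3984
Group 5: 10026 × 0.958 = 9605
Group 6: 11002 × 0.966 = 10628
Group 7: 10920 × 0.97 + 15892 × 0.475 = 10592 + 7549 = 18141
Net migration: Group 3 + 290 → 5116
Giving 4341 / 4888 / 5116 / 3984 / 9605 / 10628 / 18141.
Total after period 3: 4341 + 4888 + 5116 + 3984 + 9605 + 10628 + 18141 = 56703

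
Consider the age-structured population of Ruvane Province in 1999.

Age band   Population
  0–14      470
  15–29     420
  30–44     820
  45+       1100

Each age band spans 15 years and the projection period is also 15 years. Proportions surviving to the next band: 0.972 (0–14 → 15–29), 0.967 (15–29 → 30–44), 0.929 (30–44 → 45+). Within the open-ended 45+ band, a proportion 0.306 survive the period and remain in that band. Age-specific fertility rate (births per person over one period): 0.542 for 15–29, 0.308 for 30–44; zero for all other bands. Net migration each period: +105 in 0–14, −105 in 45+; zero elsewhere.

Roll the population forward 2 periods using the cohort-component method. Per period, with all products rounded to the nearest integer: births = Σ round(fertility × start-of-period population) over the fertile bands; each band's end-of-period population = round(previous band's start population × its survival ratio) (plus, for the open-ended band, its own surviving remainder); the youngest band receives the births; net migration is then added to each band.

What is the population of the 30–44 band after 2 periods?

Let band 1 be 0–14 through band 4 = 45+.
Period 1.
Births: 420 × 0.542 = 228, 820 × 0.308 = 253 → total 481
Band 2: 470 × 0.972 = 457
Band 3: 420 × 0.967 = 406
Band 4: 820 × 0.929 + 1100 × 0.306 = 762 + 337 = 1099
Net migration: Band 1 + 105 → 586; Band 4 − 105 → 994
→ [586, 457, 406, 994]
Period 2.
Births: 457 × 0.542 = 248, 406 × 0.308 = 125 → total 373
Band 2: 586 × 0.972 = 570
Band 3: 457 × 0.967 = 442
Band 4: 406 × 0.929 + 994 × 0.306 = 377 + 304 = 681
Net migration: Band 1 + 105 → 478; Band 4 − 105 → 576
→ [478, 570, 442, 576]

442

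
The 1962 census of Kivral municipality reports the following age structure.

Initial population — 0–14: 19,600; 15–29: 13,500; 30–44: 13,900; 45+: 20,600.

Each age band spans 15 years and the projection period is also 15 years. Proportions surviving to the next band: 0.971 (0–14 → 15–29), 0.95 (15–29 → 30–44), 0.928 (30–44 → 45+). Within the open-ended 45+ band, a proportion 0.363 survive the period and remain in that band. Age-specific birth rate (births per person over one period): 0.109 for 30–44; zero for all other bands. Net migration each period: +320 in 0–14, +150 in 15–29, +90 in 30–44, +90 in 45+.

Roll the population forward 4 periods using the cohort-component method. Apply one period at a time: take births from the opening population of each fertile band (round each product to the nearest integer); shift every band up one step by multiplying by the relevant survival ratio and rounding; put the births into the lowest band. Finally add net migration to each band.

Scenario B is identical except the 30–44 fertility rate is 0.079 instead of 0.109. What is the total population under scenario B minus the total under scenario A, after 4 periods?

-1336

Call the bands 1 to 4, youngest first.
[period 1]
Births: 13900 * 0.109 = 1515
Band 2: 19600 * 0.971 = 19032
Band 3: 13500 * 0.95 = 12825
Band 4: 13900 * 0.928 + 20600 * 0.363 = 12899 + 7478 = 20377
Net migration: Band 1 + 320 → 1835; Band 2 + 150 → 19182; Band 3 + 90 → 12915; Band 4 + 90 → 20467
Giving 1835 / 19182 / 12915 / 20467.
[period 2]
Births: 12915 * 0.109 = 1408
Band 2: 1835 * 0.971 = 1782
Band 3: 19182 * 0.95 = 18223
Band 4: 12915 * 0.928 + 20467 * 0.363 = 11985 + 7430 = 19415
Net migration: Band 1 + 320 → 1728; Band 2 + 150 → 1932; Band 3 + 90 → 18313; Band 4 + 90 → 19505
Giving 1728 / 1932 / 18313 / 19505.
[period 3]
Births: 18313 * 0.109 = 1996
Band 2: 1728 * 0.971 = 1678
Band 3: 1932 * 0.95 = 1835
Band 4: 18313 * 0.928 + 19505 * 0.363 = 16994 + 7080 = 24074
Net migration: Band 1 + 320 → 2316; Band 2 + 150 → 1828; Band 3 + 90 → 1925; Band 4 + 90 → 24164
Giving 2316 / 1828 / 1925 / 24164.
[period 4]
Births: 1925 * 0.109 = 210
Band 2: 2316 * 0.971 = 2249
Band 3: 1828 * 0.95 = 1737
Band 4: 1925 * 0.928 + 24164 * 0.363 = 1786 + 8772 = 10558
Net migration: Band 1 + 320 → 530; Band 2 + 150 → 2399; Band 3 + 90 → 1827; Band 4 + 90 → 10648
Giving 530 / 2399 / 1827 / 10648.
Scenario A total after 4 periods: 15404
Scenario B projection —
[period 1]
Births: 13900 * 0.079 = 1098
Band 2: 19600 * 0.971 = 19032
Band 3: 13500 * 0.95 = 12825
Band 4: 13900 * 0.928 + 20600 * 0.363 = 12899 + 7478 = 20377
Net migration: Band 1 + 320 → 1418; Band 2 + 150 → 19182; Band 3 + 90 → 12915; Band 4 + 90 → 20467
Giving 1418 / 19182 / 12915 / 20467.
[period 2]
Births: 12915 * 0.079 = 1020
Band 2: 1418 * 0.971 = 1377
Band 3: 19182 * 0.95 = 18223
Band 4: 12915 * 0.928 + 20467 * 0.363 = 11985 + 7430 = 19415
Net migration: Band 1 + 320 → 1340; Band 2 + 150 → 1527; Band 3 + 90 → 18313; Band 4 + 90 → 19505
Giving 1340 / 1527 / 18313 / 19505.
[period 3]
Births: 18313 * 0.079 = 1447
Band 2: 1340 * 0.971 = 1301
Band 3: 1527 * 0.95 = 1451
Band 4: 18313 * 0.928 + 19505 * 0.363 = 16994 + 7080 = 24074
Net migration: Band 1 + 320 → 1767; Band 2 + 150 → 1451; Band 3 + 90 → 1541; Band 4 + 90 → 24164
Giving 1767 / 1451 / 1541 / 24164.
[period 4]
Births: 1541 * 0.079 = 122
Band 2: 1767 * 0.971 = 1716
Band 3: 1451 * 0.95 = 1378
Band 4: 1541 * 0.928 + 24164 * 0.363 = 1430 + 8772 = 10202
Net migration: Band 1 + 320 → 442; Band 2 + 150 → 1866; Band 3 + 90 → 1468; Band 4 + 90 → 10292
Giving 442 / 1866 / 1468 / 10292.
Scenario B total after 4 periods: 14068
Difference B − A = 14068 − 15404 = -1336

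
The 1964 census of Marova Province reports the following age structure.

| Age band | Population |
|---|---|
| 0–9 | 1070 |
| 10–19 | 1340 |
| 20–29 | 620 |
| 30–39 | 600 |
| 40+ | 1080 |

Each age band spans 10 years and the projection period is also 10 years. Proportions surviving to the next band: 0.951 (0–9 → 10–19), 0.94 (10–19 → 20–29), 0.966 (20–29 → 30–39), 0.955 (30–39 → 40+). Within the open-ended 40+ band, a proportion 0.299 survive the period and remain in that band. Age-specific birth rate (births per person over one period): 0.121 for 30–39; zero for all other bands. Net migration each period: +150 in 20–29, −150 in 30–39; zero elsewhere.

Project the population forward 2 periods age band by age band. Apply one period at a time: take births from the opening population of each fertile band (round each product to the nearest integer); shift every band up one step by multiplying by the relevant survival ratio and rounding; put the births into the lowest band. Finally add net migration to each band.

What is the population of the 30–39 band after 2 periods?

[period 1]
Births: 600 * 0.121 = 73
10–19: 1070 * 0.951 = 1018
20–29: 1340 * 0.94 = 1260
30–39: 620 * 0.966 = 599
40+: 600 * 0.955 + 1080 * 0.299 = 573 + 323 = 896
Net migration: 20–29 + 150 → 1410; 30–39 − 150 → 449
Population now: 0–9=73, 10–19=1018, 20–29=1410, 30–39=449, 40+=896
[period 2]
Births: 449 * 0.121 = 54
10–19: 73 * 0.951 = 69
20–29: 1018 * 0.94 = 957
30–39: 1410 * 0.966 = 1362
40+: 449 * 0.955 + 896 * 0.299 = 429 + 268 = 697
Net migration: 20–29 + 150 → 1107; 30–39 − 150 → 1212
Population now: 0–9=54, 10–19=69, 20–29=1107, 30–39=1212, 40+=697

1212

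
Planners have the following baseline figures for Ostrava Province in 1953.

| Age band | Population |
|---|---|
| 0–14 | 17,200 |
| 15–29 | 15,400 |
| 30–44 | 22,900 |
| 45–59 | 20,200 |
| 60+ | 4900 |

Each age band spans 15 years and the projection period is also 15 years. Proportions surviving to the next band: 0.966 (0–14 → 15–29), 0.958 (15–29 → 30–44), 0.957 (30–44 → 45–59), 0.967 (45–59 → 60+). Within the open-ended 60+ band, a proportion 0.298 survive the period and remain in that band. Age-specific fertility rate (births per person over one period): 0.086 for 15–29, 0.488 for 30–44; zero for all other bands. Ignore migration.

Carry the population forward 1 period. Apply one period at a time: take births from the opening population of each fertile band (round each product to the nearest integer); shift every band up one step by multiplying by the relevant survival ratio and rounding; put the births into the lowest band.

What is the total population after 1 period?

Numbering the groups 1..5 from youngest to oldest:
Period 1.
Births: 15400 × 0.086 = 1324 ; 22900 × 0.488 = 11175 — total 12499
Group 2: 17200 × 0.966 = 16615
Group 3: 15400 × 0.958 = 14753
Group 4: 22900 × 0.957 = 21915
Group 5: 20200 × 0.967 + 4900 × 0.298 = 19533 + 1460 = 20993
End of period: [12499, 16615, 14753, 21915, 20993]
Total after period 1: 12499 + 16615 + 14753 + 21915 + 20993 = 86775

86775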